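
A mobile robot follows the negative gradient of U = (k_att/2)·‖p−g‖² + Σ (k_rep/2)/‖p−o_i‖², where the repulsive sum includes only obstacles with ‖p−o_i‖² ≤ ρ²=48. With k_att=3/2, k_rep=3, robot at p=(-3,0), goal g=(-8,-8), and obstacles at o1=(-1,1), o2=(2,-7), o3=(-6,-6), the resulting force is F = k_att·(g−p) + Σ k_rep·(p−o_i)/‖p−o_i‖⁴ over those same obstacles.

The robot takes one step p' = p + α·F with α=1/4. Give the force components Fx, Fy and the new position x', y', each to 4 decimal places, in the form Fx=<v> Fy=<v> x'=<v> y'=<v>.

Fx=-7.7356 Fy=-12.1111 x'=-4.9339 y'=-3.0278

F_att = 3/2·(g−p) = 3/2·(-5,-8) = (-7.5000,-12.0000)
o1: d²=5 ≤ ρ²=48; F_rep = 3·(-2,-1)/5² = (-0.2400,-0.1200)
o2: d²=74 > ρ²=48 → inactive
o3: d²=45 ≤ ρ²=48; F_rep = 3·(3,6)/45² = (0.0044,0.0089)
F = F_att + ΣF_rep = (-7.7356,-12.1111)
p' = p + 1/4·F = (-4.9339,-3.0278)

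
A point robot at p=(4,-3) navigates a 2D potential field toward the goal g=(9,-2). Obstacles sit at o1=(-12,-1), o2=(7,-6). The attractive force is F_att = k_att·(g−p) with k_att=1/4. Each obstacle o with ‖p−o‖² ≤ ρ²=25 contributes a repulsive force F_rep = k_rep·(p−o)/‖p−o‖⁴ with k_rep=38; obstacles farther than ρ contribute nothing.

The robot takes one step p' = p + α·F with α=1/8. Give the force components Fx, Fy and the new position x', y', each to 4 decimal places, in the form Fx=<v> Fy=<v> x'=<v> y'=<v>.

F_att = 1/4·(g−p) = 1/4·(5,1) = (1.2500,0.2500)
o1: d²=260 > ρ²=25 → inactive
o2: d²=18 ≤ ρ²=25; F_rep = 38·(-3,3)/18² = (-0.3519,0.3519)
F = F_att + ΣF_rep = (0.8981,0.6019)
p' = p + 1/8·F = (4.1123,-2.9248)

Fx=0.8981 Fy=0.6019 x'=4.1123 y'=-2.9248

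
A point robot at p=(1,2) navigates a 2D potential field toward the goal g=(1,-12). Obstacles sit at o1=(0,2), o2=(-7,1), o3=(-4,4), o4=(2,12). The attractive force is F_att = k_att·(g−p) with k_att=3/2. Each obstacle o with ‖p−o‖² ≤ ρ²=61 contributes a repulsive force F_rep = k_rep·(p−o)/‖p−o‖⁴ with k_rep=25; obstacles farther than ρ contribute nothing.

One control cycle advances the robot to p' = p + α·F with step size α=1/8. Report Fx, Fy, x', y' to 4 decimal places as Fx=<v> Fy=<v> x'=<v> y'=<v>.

F_att = 3/2·(g−p) = 3/2·(0,-14) = (0.0000,-21.0000)
o1: d²=1 ≤ ρ²=61; F_rep = 25·(1,0)/1² = (25.0000,0.0000)
o2: d²=65 > ρ²=61 → inactive
o3: d²=29 ≤ ρ²=61; F_rep = 25·(5,-2)/29² = (0.1486,-0.0595)
o4: d²=101 > ρ²=61 → inactive
F = F_att + ΣF_rep = (25.1486,-21.0595)
p' = p + 1/8·F = (4.1436,-0.6324)

Fx=25.1486 Fy=-21.0595 x'=4.1436 y'=-0.6324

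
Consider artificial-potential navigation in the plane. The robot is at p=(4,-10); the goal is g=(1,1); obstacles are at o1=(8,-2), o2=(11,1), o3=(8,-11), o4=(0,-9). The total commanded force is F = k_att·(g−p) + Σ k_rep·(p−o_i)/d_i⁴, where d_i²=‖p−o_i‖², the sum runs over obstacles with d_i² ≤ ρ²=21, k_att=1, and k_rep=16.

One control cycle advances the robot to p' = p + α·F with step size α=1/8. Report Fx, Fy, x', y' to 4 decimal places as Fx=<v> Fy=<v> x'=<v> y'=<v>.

F_att = 1·(g−p) = 1·(-3,11) = (-3.0000,11.0000)
o1: d²=80 > ρ²=21 → inactive
o2: d²=170 > ρ²=21 → inactive
o3: d²=17 ≤ ρ²=21; F_rep = 16·(-4,1)/17² = (-0.2215,0.0554)
o4: d²=17 ≤ ρ²=21; F_rep = 16·(4,-1)/17² = (0.2215,-0.0554)
F = F_att + ΣF_rep = (-3.0000,11.0000)
p' = p + 1/8·F = (3.6250,-8.6250)

Fx=-3.0000 Fy=11.0000 x'=3.6250 y'=-8.6250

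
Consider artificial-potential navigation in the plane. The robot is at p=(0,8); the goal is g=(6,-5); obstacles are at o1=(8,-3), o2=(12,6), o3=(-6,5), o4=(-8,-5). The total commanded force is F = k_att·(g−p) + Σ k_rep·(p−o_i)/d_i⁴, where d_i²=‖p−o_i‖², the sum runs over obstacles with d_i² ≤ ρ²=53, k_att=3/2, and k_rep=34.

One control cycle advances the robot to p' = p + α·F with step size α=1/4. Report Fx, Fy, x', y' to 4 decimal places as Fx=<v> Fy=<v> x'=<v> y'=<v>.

Fx=9.1007 Fy=-19.4496 x'=2.2752 y'=3.1376

F_att = 3/2·(g−p) = 3/2·(6,-13) = (9.0000,-19.5000)
o1: d²=185 > ρ²=53 → inactive
o2: d²=148 > ρ²=53 → inactive
o3: d²=45 ≤ ρ²=53; F_rep = 34·(6,3)/45² = (0.1007,0.0504)
o4: d²=233 > ρ²=53 → inactive
F = F_att + ΣF_rep = (9.1007,-19.4496)
p' = p + 1/4·F = (2.2752,3.1376)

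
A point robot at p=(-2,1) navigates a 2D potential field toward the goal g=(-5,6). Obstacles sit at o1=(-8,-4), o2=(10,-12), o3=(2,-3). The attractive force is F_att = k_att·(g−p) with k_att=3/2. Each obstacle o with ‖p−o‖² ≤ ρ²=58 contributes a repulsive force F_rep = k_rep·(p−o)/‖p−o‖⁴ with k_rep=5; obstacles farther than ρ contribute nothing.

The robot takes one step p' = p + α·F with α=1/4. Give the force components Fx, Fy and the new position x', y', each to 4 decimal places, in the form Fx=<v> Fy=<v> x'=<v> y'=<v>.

Fx=-4.5195 Fy=7.5195 x'=-3.1299 y'=2.8799

F_att = 3/2·(g−p) = 3/2·(-3,5) = (-4.5000,7.5000)
o1: d²=61 > ρ²=58 → inactive
o2: d²=313 > ρ²=58 → inactive
o3: d²=32 ≤ ρ²=58; F_rep = 5·(-4,4)/32² = (-0.0195,0.0195)
F = F_att + ΣF_rep = (-4.5195,7.5195)
p' = p + 1/4·F = (-3.1299,2.8799)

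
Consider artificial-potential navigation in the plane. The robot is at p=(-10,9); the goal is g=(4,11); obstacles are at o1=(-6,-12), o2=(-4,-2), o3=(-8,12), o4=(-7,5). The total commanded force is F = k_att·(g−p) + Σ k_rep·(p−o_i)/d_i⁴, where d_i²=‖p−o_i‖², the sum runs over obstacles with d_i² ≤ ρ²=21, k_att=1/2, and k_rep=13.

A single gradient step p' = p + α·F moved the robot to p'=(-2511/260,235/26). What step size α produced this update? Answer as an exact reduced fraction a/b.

F_att = 1/2·(g−p) = 1/2·(14,2) = (7.0000,1.0000)
o1: d²=457 > ρ²=21 → inactive
o2: d²=157 > ρ²=21 → inactive
o3: d²=13 ≤ ρ²=21; F_rep = 13·(-2,-3)/13² = (-0.1538,-0.2308)
o4: d²=25 > ρ²=21 → inactive
F = F_att + ΣF_rep = (6.8462,0.7692)
Δp = p'−p = (0.3423,0.0385); α = Δx/Fx = (89/260) / (89/13) = 1/20
check: Δy/Fy = (1/26) / (10/13) = 1/20 ✓

α = 1/20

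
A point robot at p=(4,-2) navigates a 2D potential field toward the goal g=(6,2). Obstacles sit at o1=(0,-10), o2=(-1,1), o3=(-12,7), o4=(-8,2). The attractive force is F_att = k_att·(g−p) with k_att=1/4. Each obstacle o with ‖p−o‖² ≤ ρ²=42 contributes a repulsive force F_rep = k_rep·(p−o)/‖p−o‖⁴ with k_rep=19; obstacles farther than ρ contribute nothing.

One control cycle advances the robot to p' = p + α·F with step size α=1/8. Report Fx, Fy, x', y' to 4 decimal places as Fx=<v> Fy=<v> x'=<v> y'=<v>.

F_att = 1/4·(g−p) = 1/4·(2,4) = (0.5000,1.0000)
o1: d²=80 > ρ²=42 → inactive
o2: d²=34 ≤ ρ²=42; F_rep = 19·(5,-3)/34² = (0.0822,-0.0493)
o3: d²=337 > ρ²=42 → inactive
o4: d²=160 > ρ²=42 → inactive
F = F_att + ΣF_rep = (0.5822,0.9507)
p' = p + 1/8·F = (4.0728,-1.8812)

Fx=0.5822 Fy=0.9507 x'=4.0728 y'=-1.8812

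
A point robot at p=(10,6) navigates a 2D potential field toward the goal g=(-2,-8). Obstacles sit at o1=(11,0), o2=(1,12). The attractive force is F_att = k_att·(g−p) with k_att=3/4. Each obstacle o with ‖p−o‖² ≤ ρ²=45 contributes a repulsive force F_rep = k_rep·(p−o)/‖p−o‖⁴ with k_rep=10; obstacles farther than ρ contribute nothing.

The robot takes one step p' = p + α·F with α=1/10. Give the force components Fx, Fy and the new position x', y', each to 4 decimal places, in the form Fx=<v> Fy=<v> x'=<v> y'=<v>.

Fx=-9.0073 Fy=-10.4562 x'=9.0993 y'=4.9544

F_att = 3/4·(g−p) = 3/4·(-12,-14) = (-9.0000,-10.5000)
o1: d²=37 ≤ ρ²=45; F_rep = 10·(-1,6)/37² = (-0.0073,0.0438)
o2: d²=117 > ρ²=45 → inactive
F = F_att + ΣF_rep = (-9.0073,-10.4562)
p' = p + 1/10·F = (9.0993,4.9544)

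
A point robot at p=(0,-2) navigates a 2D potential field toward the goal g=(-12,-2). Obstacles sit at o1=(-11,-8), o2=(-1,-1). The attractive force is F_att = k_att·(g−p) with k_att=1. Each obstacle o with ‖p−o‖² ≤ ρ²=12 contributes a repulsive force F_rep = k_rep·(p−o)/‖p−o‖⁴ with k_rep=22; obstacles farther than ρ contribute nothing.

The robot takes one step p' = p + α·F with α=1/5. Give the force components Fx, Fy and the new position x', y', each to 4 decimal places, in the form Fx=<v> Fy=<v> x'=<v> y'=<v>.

F_att = 1·(g−p) = 1·(-12,0) = (-12.0000,0.0000)
o1: d²=157 > ρ²=12 → inactive
o2: d²=2 ≤ ρ²=12; F_rep = 22·(1,-1)/2² = (5.5000,-5.5000)
F = F_att + ΣF_rep = (-6.5000,-5.5000)
p' = p + 1/5·F = (-1.3000,-3.1000)

Fx=-6.5000 Fy=-5.5000 x'=-1.3000 y'=-3.1000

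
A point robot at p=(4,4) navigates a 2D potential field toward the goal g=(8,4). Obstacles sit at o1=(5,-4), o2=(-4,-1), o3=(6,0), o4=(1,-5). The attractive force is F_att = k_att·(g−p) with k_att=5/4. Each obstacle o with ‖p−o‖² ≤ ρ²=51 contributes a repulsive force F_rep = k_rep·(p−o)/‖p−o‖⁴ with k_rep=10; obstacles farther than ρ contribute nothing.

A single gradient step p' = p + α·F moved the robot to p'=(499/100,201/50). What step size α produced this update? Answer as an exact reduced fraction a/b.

α = 1/5

F_att = 5/4·(g−p) = 5/4·(4,0) = (5.0000,0.0000)
o1: d²=65 > ρ²=51 → inactive
o2: d²=89 > ρ²=51 → inactive
o3: d²=20 ≤ ρ²=51; F_rep = 10·(-2,4)/20² = (-0.0500,0.1000)
o4: d²=90 > ρ²=51 → inactive
F = F_att + ΣF_rep = (4.9500,0.1000)
Δp = p'−p = (0.9900,0.0200); α = Δx/Fx = (99/100) / (99/20) = 1/5
check: Δy/Fy = (1/50) / (1/10) = 1/5 ✓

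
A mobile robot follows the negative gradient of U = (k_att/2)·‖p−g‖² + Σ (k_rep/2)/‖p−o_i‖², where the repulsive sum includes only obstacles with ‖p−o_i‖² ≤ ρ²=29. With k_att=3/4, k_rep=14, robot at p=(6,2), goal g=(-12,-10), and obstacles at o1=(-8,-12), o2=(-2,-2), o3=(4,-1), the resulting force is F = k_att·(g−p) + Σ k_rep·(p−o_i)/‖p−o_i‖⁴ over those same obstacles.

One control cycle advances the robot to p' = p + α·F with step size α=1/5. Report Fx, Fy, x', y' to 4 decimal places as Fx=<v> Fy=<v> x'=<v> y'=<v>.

Fx=-13.3343 Fy=-8.7515 x'=3.3331 y'=0.2497

F_att = 3/4·(g−p) = 3/4·(-18,-12) = (-13.5000,-9.0000)
o1: d²=392 > ρ²=29 → inactive
o2: d²=80 > ρ²=29 → inactive
o3: d²=13 ≤ ρ²=29; F_rep = 14·(2,3)/13² = (0.1657,0.2485)
F = F_att + ΣF_rep = (-13.3343,-8.7515)
p' = p + 1/5·F = (3.3331,0.2497)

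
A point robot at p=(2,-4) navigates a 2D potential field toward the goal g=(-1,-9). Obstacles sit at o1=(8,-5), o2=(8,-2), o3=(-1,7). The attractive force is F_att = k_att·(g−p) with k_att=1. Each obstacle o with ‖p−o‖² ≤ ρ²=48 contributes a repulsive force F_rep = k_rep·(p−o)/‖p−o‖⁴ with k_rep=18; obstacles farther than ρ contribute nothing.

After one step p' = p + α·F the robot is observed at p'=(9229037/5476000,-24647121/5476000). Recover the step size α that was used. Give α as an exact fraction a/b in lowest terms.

α = 1/10

F_att = 1·(g−p) = 1·(-3,-5) = (-3.0000,-5.0000)
o1: d²=37 ≤ ρ²=48; F_rep = 18·(-6,1)/37² = (-0.0789,0.0131)
o2: d²=40 ≤ ρ²=48; F_rep = 18·(-6,-2)/40² = (-0.0675,-0.0225)
o3: d²=130 > ρ²=48 → inactive
F = F_att + ΣF_rep = (-3.1464,-5.0094)
Δp = p'−p = (-0.3146,-0.5009); α = Δx/Fx = (-1722963/5476000) / (-1722963/547600) = 1/10
check: Δy/Fy = (-2743121/5476000) / (-2743121/547600) = 1/10 ✓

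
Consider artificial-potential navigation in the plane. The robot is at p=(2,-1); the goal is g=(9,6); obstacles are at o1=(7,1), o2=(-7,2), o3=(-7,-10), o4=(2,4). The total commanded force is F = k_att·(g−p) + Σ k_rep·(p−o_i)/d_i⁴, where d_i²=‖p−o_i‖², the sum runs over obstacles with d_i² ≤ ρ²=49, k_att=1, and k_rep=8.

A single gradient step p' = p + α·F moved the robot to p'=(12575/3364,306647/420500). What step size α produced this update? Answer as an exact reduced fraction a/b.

F_att = 1·(g−p) = 1·(7,7) = (7.0000,7.0000)
o1: d²=29 ≤ ρ²=49; F_rep = 8·(-5,-2)/29² = (-0.0476,-0.0190)
o2: d²=90 > ρ²=49 → inactive
o3: d²=162 > ρ²=49 → inactive
o4: d²=25 ≤ ρ²=49; F_rep = 8·(0,-5)/25² = (0.0000,-0.0640)
F = F_att + ΣF_rep = (6.9524,6.9170)
Δp = p'−p = (1.7381,1.7292); α = Δx/Fx = (5847/3364) / (5847/841) = 1/4
check: Δy/Fy = (727147/420500) / (727147/105125) = 1/4 ✓

α = 1/4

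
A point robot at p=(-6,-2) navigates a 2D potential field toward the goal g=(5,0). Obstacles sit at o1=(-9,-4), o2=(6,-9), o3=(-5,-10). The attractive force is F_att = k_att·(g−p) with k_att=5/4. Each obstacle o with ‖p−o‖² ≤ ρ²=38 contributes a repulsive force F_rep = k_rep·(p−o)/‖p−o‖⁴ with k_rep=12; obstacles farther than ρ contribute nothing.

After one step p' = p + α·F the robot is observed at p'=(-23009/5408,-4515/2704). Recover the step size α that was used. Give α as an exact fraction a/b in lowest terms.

α = 1/8

F_att = 5/4·(g−p) = 5/4·(11,2) = (13.7500,2.5000)
o1: d²=13 ≤ ρ²=38; F_rep = 12·(3,2)/13² = (0.2130,0.1420)
o2: d²=193 > ρ²=38 → inactive
o3: d²=65 > ρ²=38 → inactive
F = F_att + ΣF_rep = (13.9630,2.6420)
Δp = p'−p = (1.7454,0.3303); α = Δx/Fx = (9439/5408) / (9439/676) = 1/8
check: Δy/Fy = (893/2704) / (893/338) = 1/8 ✓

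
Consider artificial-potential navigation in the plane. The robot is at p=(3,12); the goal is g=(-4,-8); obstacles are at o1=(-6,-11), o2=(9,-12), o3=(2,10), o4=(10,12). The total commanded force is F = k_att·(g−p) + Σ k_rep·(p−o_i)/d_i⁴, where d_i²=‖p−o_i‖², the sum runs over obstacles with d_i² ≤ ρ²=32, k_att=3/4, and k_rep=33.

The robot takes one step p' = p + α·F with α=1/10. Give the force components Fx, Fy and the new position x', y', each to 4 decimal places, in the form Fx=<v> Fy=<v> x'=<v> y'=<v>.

F_att = 3/4·(g−p) = 3/4·(-7,-20) = (-5.2500,-15.0000)
o1: d²=610 > ρ²=32 → inactive
o2: d²=612 > ρ²=32 → inactive
o3: d²=5 ≤ ρ²=32; F_rep = 33·(1,2)/5² = (1.3200,2.6400)
o4: d²=49 > ρ²=32 → inactive
F = F_att + ΣF_rep = (-3.9300,-12.3600)
p' = p + 1/10·F = (2.6070,10.7640)

Fx=-3.9300 Fy=-12.3600 x'=2.6070 y'=10.7640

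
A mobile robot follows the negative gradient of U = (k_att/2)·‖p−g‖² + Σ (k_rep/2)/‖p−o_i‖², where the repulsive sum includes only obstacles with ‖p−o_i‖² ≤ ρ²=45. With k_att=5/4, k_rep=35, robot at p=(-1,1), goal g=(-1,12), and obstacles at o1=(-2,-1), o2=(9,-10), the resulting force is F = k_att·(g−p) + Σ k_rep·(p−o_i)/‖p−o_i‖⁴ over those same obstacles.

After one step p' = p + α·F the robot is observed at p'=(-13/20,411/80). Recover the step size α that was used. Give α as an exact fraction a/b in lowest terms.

α = 1/4

F_att = 5/4·(g−p) = 5/4·(0,11) = (0.0000,13.7500)
o1: d²=5 ≤ ρ²=45; F_rep = 35·(1,2)/5² = (1.4000,2.8000)
o2: d²=221 > ρ²=45 → inactive
F = F_att + ΣF_rep = (1.4000,16.5500)
Δp = p'−p = (0.3500,4.1375); α = Δx/Fx = (7/20) / (7/5) = 1/4
check: Δy/Fy = (331/80) / (331/20) = 1/4 ✓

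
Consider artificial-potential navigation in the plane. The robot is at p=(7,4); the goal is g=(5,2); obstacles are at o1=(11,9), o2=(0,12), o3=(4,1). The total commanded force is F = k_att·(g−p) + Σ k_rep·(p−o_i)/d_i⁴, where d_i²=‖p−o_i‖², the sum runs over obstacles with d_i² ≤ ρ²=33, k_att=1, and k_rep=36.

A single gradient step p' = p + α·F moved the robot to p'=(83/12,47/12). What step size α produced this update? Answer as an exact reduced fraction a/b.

F_att = 1·(g−p) = 1·(-2,-2) = (-2.0000,-2.0000)
o1: d²=41 > ρ²=33 → inactive
o2: d²=113 > ρ²=33 → inactive
o3: d²=18 ≤ ρ²=33; F_rep = 36·(3,3)/18² = (0.3333,0.3333)
F = F_att + ΣF_rep = (-1.6667,-1.6667)
Δp = p'−p = (-0.0833,-0.0833); α = Δx/Fx = (-1/12) / (-5/3) = 1/20
check: Δy/Fy = (-1/12) / (-5/3) = 1/20 ✓

α = 1/20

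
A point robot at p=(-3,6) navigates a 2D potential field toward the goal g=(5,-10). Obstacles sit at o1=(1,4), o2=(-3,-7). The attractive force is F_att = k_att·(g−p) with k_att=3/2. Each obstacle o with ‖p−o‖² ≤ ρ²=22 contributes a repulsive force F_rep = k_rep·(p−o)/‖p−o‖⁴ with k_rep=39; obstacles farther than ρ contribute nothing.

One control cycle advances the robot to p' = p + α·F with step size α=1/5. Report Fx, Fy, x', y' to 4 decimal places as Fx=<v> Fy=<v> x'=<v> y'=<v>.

F_att = 3/2·(g−p) = 3/2·(8,-16) = (12.0000,-24.0000)
o1: d²=20 ≤ ρ²=22; F_rep = 39·(-4,2)/20² = (-0.3900,0.1950)
o2: d²=169 > ρ²=22 → inactive
F = F_att + ΣF_rep = (11.6100,-23.8050)
p' = p + 1/5·F = (-0.6780,1.2390)

Fx=11.6100 Fy=-23.8050 x'=-0.6780 y'=1.2390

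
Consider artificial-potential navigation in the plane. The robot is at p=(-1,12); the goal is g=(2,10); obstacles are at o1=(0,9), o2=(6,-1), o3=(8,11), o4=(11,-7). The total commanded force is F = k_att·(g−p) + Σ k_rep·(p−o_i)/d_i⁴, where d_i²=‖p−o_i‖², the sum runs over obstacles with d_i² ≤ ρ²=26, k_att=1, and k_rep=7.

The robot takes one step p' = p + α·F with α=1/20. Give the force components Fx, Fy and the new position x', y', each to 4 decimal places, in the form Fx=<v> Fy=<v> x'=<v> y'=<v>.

F_att = 1·(g−p) = 1·(3,-2) = (3.0000,-2.0000)
o1: d²=10 ≤ ρ²=26; F_rep = 7·(-1,3)/10² = (-0.0700,0.2100)
o2: d²=218 > ρ²=26 → inactive
o3: d²=82 > ρ²=26 → inactive
o4: d²=505 > ρ²=26 → inactive
F = F_att + ΣF_rep = (2.9300,-1.7900)
p' = p + 1/20·F = (-0.8535,11.9105)

Fx=2.9300 Fy=-1.7900 x'=-0.8535 y'=11.9105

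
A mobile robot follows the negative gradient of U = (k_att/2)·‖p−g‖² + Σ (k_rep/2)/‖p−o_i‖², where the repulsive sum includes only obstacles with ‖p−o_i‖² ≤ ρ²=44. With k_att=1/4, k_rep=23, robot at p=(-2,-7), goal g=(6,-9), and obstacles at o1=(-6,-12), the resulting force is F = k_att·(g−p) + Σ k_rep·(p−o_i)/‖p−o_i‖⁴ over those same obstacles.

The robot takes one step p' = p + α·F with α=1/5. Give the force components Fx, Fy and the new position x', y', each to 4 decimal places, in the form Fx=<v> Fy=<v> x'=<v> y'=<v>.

F_att = 1/4·(g−p) = 1/4·(8,-2) = (2.0000,-0.5000)
o1: d²=41 ≤ ρ²=44; F_rep = 23·(4,5)/41² = (0.0547,0.0684)
F = F_att + ΣF_rep = (2.0547,-0.4316)
p' = p + 1/5·F = (-1.5891,-7.0863)

Fx=2.0547 Fy=-0.4316 x'=-1.5891 y'=-7.0863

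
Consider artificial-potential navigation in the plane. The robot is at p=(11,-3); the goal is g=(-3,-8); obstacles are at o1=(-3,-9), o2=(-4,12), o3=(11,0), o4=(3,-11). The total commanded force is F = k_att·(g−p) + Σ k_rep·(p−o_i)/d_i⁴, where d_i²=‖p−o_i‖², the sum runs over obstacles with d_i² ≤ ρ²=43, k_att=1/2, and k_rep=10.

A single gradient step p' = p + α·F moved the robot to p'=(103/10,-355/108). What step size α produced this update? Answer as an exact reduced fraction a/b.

α = 1/10

F_att = 1/2·(g−p) = 1/2·(-14,-5) = (-7.0000,-2.5000)
o1: d²=232 > ρ²=43 → inactive
o2: d²=450 > ρ²=43 → inactive
o3: d²=9 ≤ ρ²=43; F_rep = 10·(0,-3)/9² = (0.0000,-0.3704)
o4: d²=128 > ρ²=43 → inactive
F = F_att + ΣF_rep = (-7.0000,-2.8704)
Δp = p'−p = (-0.7000,-0.2870); α = Δx/Fx = (-7/10) / (-7) = 1/10
check: Δy/Fy = (-31/108) / (-155/54) = 1/10 ✓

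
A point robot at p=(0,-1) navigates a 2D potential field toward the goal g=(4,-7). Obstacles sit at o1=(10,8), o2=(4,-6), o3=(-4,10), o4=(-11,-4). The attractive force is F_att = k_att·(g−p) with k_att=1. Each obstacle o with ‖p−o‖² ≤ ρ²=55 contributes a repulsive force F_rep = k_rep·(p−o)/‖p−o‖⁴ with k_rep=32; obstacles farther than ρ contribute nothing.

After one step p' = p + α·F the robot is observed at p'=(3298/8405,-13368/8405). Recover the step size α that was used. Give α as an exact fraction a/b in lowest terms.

F_att = 1·(g−p) = 1·(4,-6) = (4.0000,-6.0000)
o1: d²=181 > ρ²=55 → inactive
o2: d²=41 ≤ ρ²=55; F_rep = 32·(-4,5)/41² = (-0.0761,0.0952)
o3: d²=137 > ρ²=55 → inactive
o4: d²=130 > ρ²=55 → inactive
F = F_att + ΣF_rep = (3.9239,-5.9048)
Δp = p'−p = (0.3924,-0.5905); α = Δx/Fx = (3298/8405) / (6596/1681) = 1/10
check: Δy/Fy = (-4963/8405) / (-9926/1681) = 1/10 ✓

α = 1/10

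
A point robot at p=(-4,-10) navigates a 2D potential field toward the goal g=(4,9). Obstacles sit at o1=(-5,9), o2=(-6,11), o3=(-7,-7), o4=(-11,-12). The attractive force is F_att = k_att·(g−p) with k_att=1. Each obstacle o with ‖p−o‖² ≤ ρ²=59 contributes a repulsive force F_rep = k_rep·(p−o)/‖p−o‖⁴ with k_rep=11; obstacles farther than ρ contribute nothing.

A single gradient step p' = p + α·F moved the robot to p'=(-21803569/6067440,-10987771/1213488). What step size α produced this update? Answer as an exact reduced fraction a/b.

α = 1/20

F_att = 1·(g−p) = 1·(8,19) = (8.0000,19.0000)
o1: d²=362 > ρ²=59 → inactive
o2: d²=445 > ρ²=59 → inactive
o3: d²=18 ≤ ρ²=59; F_rep = 11·(3,-3)/18² = (0.1019,-0.1019)
o4: d²=53 ≤ ρ²=59; F_rep = 11·(7,2)/53² = (0.0274,0.0078)
F = F_att + ΣF_rep = (8.1293,18.9060)
Δp = p'−p = (0.4065,0.9453); α = Δx/Fx = (2466191/6067440) / (2466191/303372) = 1/20
check: Δy/Fy = (1147109/1213488) / (5735545/303372) = 1/20 ✓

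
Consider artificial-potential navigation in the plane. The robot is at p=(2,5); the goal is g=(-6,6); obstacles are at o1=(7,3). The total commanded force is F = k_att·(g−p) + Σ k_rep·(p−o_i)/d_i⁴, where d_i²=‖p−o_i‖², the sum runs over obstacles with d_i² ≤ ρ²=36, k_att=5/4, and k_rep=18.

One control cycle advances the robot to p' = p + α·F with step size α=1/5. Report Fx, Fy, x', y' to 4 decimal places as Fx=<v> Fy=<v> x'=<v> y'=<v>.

Fx=-10.1070 Fy=1.2928 x'=-0.0214 y'=5.2586

F_att = 5/4·(g−p) = 5/4·(-8,1) = (-10.0000,1.2500)
o1: d²=29 ≤ ρ²=36; F_rep = 18·(-5,2)/29² = (-0.1070,0.0428)
F = F_att + ΣF_rep = (-10.1070,1.2928)
p' = p + 1/5·F = (-0.0214,5.2586)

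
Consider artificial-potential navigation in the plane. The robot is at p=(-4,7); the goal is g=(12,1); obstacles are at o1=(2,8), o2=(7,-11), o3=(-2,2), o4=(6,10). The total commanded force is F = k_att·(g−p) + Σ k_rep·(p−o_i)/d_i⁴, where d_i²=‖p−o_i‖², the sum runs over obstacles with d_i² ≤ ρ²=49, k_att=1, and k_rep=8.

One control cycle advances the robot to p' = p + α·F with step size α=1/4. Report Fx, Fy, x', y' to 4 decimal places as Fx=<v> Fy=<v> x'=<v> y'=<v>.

Fx=15.9459 Fy=-5.9583 x'=-0.0135 y'=5.5104

F_att = 1·(g−p) = 1·(16,-6) = (16.0000,-6.0000)
o1: d²=37 ≤ ρ²=49; F_rep = 8·(-6,-1)/37² = (-0.0351,-0.0058)
o2: d²=445 > ρ²=49 → inactive
o3: d²=29 ≤ ρ²=49; F_rep = 8·(-2,5)/29² = (-0.0190,0.0476)
o4: d²=109 > ρ²=49 → inactive
F = F_att + ΣF_rep = (15.9459,-5.9583)
p' = p + 1/4·F = (-0.0135,5.5104)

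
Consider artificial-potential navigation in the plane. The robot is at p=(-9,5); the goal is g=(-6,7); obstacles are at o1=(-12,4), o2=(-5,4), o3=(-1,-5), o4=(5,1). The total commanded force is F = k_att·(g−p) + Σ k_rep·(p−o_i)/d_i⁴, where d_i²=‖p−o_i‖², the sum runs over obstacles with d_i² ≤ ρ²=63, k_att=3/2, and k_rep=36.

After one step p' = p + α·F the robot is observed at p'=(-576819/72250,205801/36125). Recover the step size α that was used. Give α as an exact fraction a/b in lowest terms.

F_att = 3/2·(g−p) = 3/2·(3,2) = (4.5000,3.0000)
o1: d²=10 ≤ ρ²=63; F_rep = 36·(3,1)/10² = (1.0800,0.3600)
o2: d²=17 ≤ ρ²=63; F_rep = 36·(-4,1)/17² = (-0.4983,0.1246)
o3: d²=164 > ρ²=63 → inactive
o4: d²=212 > ρ²=63 → inactive
F = F_att + ΣF_rep = (5.0817,3.4846)
Δp = p'−p = (1.0163,0.6969); α = Δx/Fx = (73431/72250) / (73431/14450) = 1/5
check: Δy/Fy = (25176/36125) / (25176/7225) = 1/5 ✓

α = 1/5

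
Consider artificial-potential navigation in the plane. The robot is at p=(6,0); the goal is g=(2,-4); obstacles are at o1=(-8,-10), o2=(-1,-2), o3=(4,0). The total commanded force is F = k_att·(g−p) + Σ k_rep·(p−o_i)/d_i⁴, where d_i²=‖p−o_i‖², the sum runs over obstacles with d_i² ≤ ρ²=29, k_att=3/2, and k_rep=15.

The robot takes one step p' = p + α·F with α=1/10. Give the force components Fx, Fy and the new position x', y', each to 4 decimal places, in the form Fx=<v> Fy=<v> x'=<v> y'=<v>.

Fx=-4.1250 Fy=-6.0000 x'=5.5875 y'=-0.6000

F_att = 3/2·(g−p) = 3/2·(-4,-4) = (-6.0000,-6.0000)
o1: d²=296 > ρ²=29 → inactive
o2: d²=53 > ρ²=29 → inactive
o3: d²=4 ≤ ρ²=29; F_rep = 15·(2,0)/4² = (1.8750,0.0000)
F = F_att + ΣF_rep = (-4.1250,-6.0000)
p' = p + 1/10·F = (5.5875,-0.6000)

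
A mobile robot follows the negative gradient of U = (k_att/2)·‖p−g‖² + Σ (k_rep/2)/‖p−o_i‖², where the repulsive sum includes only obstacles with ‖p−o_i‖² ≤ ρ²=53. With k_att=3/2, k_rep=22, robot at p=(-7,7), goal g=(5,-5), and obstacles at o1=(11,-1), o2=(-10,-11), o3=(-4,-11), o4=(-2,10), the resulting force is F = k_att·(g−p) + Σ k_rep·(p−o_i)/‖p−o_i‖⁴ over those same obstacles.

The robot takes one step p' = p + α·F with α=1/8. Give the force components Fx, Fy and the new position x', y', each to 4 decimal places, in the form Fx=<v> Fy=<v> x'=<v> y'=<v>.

F_att = 3/2·(g−p) = 3/2·(12,-12) = (18.0000,-18.0000)
o1: d²=388 > ρ²=53 → inactive
o2: d²=333 > ρ²=53 → inactive
o3: d²=333 > ρ²=53 → inactive
o4: d²=34 ≤ ρ²=53; F_rep = 22·(-5,-3)/34² = (-0.0952,-0.0571)
F = F_att + ΣF_rep = (17.9048,-18.0571)
p' = p + 1/8·F = (-4.7619,4.7429)

Fx=17.9048 Fy=-18.0571 x'=-4.7619 y'=4.7429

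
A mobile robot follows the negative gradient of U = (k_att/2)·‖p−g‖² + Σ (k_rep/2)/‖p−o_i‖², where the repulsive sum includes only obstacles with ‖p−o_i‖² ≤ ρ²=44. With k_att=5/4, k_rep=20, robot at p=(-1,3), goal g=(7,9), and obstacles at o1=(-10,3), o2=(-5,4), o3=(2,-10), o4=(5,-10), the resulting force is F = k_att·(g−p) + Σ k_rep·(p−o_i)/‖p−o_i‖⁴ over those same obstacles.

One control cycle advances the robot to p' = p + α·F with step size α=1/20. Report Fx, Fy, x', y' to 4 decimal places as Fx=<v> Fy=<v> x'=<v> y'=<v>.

F_att = 5/4·(g−p) = 5/4·(8,6) = (10.0000,7.5000)
o1: d²=81 > ρ²=44 → inactive
o2: d²=17 ≤ ρ²=44; F_rep = 20·(4,-1)/17² = (0.2768,-0.0692)
o3: d²=178 > ρ²=44 → inactive
o4: d²=205 > ρ²=44 → inactive
F = F_att + ΣF_rep = (10.2768,7.4308)
p' = p + 1/20·F = (-0.4862,3.3715)

Fx=10.2768 Fy=7.4308 x'=-0.4862 y'=3.3715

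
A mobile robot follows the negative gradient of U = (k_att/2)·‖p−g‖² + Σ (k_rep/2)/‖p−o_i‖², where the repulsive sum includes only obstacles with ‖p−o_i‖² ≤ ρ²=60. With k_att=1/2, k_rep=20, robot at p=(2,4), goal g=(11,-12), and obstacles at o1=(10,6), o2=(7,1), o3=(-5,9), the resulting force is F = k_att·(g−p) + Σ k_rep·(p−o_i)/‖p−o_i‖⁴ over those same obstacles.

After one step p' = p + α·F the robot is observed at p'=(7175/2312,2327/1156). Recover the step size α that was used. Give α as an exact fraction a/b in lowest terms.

F_att = 1/2·(g−p) = 1/2·(9,-16) = (4.5000,-8.0000)
o1: d²=68 > ρ²=60 → inactive
o2: d²=34 ≤ ρ²=60; F_rep = 20·(-5,3)/34² = (-0.0865,0.0519)
o3: d²=74 > ρ²=60 → inactive
F = F_att + ΣF_rep = (4.4135,-7.9481)
Δp = p'−p = (1.1034,-1.9870); α = Δx/Fx = (2551/2312) / (2551/578) = 1/4
check: Δy/Fy = (-2297/1156) / (-2297/289) = 1/4 ✓

α = 1/4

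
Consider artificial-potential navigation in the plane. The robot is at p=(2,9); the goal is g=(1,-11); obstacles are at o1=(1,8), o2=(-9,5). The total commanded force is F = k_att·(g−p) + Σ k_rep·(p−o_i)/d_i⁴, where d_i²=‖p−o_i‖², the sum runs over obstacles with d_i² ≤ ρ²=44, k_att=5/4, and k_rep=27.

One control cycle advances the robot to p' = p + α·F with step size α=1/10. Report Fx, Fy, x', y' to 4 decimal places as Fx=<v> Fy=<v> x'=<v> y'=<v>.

F_att = 5/4·(g−p) = 5/4·(-1,-20) = (-1.2500,-25.0000)
o1: d²=2 ≤ ρ²=44; F_rep = 27·(1,1)/2² = (6.7500,6.7500)
o2: d²=137 > ρ²=44 → inactive
F = F_att + ΣF_rep = (5.5000,-18.2500)
p' = p + 1/10·F = (2.5500,7.1750)

Fx=5.5000 Fy=-18.2500 x'=2.5500 y'=7.1750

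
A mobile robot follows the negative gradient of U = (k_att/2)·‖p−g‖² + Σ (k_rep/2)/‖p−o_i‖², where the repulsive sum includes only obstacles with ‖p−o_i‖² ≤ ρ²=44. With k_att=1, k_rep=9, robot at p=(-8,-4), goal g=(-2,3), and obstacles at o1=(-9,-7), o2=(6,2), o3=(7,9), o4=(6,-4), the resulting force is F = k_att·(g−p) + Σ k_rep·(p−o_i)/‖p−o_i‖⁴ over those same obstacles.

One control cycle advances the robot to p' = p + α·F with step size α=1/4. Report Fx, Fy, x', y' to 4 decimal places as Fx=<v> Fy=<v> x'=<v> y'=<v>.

Fx=6.0900 Fy=7.2700 x'=-6.4775 y'=-2.1825

F_att = 1·(g−p) = 1·(6,7) = (6.0000,7.0000)
o1: d²=10 ≤ ρ²=44; F_rep = 9·(1,3)/10² = (0.0900,0.2700)
o2: d²=232 > ρ²=44 → inactive
o3: d²=394 > ρ²=44 → inactive
o4: d²=196 > ρ²=44 → inactive
F = F_att + ΣF_rep = (6.0900,7.2700)
p' = p + 1/4·F = (-6.4775,-2.1825)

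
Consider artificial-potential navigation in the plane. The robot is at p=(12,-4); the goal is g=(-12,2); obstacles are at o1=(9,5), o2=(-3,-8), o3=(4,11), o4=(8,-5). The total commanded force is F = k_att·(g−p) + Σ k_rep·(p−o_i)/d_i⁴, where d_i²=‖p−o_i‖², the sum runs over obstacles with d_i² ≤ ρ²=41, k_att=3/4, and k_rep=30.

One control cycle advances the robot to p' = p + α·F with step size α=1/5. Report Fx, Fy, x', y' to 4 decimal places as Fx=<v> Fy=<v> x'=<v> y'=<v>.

F_att = 3/4·(g−p) = 3/4·(-24,6) = (-18.0000,4.5000)
o1: d²=90 > ρ²=41 → inactive
o2: d²=241 > ρ²=41 → inactive
o3: d²=289 > ρ²=41 → inactive
o4: d²=17 ≤ ρ²=41; F_rep = 30·(4,1)/17² = (0.4152,0.1038)
F = F_att + ΣF_rep = (-17.5848,4.6038)
p' = p + 1/5·F = (8.4830,-3.0792)

Fx=-17.5848 Fy=4.6038 x'=8.4830 y'=-3.0792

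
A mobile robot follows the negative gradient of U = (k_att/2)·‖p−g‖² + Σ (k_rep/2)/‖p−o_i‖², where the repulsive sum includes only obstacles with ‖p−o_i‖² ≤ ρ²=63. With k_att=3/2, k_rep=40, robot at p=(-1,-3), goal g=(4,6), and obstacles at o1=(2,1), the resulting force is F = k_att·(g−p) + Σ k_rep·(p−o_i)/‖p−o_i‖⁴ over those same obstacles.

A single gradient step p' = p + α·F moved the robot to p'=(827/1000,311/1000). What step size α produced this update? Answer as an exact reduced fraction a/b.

α = 1/4

F_att = 3/2·(g−p) = 3/2·(5,9) = (7.5000,13.5000)
o1: d²=25 ≤ ρ²=63; F_rep = 40·(-3,-4)/25² = (-0.1920,-0.2560)
F = F_att + ΣF_rep = (7.3080,13.2440)
Δp = p'−p = (1.8270,3.3110); α = Δx/Fx = (1827/1000) / (1827/250) = 1/4
check: Δy/Fy = (3311/1000) / (3311/250) = 1/4 ✓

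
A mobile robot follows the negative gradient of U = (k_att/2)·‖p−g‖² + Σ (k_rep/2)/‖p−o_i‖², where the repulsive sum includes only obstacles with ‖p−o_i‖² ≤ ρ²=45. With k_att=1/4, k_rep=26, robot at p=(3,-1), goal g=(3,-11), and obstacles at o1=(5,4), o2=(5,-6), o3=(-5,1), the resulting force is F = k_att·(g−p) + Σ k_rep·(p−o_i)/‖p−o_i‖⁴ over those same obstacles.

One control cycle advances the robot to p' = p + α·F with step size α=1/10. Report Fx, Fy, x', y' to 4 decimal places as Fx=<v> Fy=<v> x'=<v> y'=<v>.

Fx=-0.1237 Fy=-2.5000 x'=2.9876 y'=-1.2500

F_att = 1/4·(g−p) = 1/4·(0,-10) = (0.0000,-2.5000)
o1: d²=29 ≤ ρ²=45; F_rep = 26·(-2,-5)/29² = (-0.0618,-0.1546)
o2: d²=29 ≤ ρ²=45; F_rep = 26·(-2,5)/29² = (-0.0618,0.1546)
o3: d²=68 > ρ²=45 → inactive
F = F_att + ΣF_rep = (-0.1237,-2.5000)
p' = p + 1/10·F = (2.9876,-1.2500)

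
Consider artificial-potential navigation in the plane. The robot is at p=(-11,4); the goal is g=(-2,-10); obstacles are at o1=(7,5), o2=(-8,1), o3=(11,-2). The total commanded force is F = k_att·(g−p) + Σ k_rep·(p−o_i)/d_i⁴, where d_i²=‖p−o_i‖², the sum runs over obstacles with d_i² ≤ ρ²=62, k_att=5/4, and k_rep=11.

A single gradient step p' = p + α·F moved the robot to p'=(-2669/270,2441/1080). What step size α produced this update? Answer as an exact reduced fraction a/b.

α = 1/10

F_att = 5/4·(g−p) = 5/4·(9,-14) = (11.2500,-17.5000)
o1: d²=325 > ρ²=62 → inactive
o2: d²=18 ≤ ρ²=62; F_rep = 11·(-3,3)/18² = (-0.1019,0.1019)
o3: d²=520 > ρ²=62 → inactive
F = F_att + ΣF_rep = (11.1481,-17.3981)
Δp = p'−p = (1.1148,-1.7398); α = Δx/Fx = (301/270) / (301/27) = 1/10
check: Δy/Fy = (-1879/1080) / (-1879/108) = 1/10 ✓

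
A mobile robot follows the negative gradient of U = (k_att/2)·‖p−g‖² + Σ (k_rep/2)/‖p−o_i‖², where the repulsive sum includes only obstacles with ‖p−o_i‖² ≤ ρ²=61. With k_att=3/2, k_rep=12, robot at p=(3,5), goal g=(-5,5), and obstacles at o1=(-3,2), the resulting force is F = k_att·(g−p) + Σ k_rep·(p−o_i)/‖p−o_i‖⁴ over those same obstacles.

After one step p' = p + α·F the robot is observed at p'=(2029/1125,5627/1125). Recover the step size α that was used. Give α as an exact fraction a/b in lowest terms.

α = 1/10

F_att = 3/2·(g−p) = 3/2·(-8,0) = (-12.0000,0.0000)
o1: d²=45 ≤ ρ²=61; F_rep = 12·(6,3)/45² = (0.0356,0.0178)
F = F_att + ΣF_rep = (-11.9644,0.0178)
Δp = p'−p = (-1.1964,0.0018); α = Δx/Fx = (-1346/1125) / (-2692/225) = 1/10
check: Δy/Fy = (2/1125) / (4/225) = 1/10 ✓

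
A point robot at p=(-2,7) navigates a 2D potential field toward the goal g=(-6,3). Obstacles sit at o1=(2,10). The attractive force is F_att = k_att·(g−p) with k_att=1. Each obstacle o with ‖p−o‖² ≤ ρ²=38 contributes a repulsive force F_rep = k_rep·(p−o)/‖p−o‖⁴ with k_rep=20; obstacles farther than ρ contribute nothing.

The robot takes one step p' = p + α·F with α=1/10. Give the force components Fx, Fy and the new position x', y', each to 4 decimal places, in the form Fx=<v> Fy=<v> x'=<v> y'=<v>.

F_att = 1·(g−p) = 1·(-4,-4) = (-4.0000,-4.0000)
o1: d²=25 ≤ ρ²=38; F_rep = 20·(-4,-3)/25² = (-0.1280,-0.0960)
F = F_att + ΣF_rep = (-4.1280,-4.0960)
p' = p + 1/10·F = (-2.4128,6.5904)

Fx=-4.1280 Fy=-4.0960 x'=-2.4128 y'=6.5904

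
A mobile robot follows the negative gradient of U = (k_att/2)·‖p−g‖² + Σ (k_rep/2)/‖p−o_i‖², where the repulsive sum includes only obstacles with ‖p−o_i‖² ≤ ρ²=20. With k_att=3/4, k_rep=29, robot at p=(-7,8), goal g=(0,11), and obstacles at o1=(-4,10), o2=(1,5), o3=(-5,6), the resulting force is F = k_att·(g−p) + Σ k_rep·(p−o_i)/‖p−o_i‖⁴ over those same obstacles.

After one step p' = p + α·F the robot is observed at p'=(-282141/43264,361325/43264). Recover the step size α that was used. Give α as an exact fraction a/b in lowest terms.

F_att = 3/4·(g−p) = 3/4·(7,3) = (5.2500,2.2500)
o1: d²=13 ≤ ρ²=20; F_rep = 29·(-3,-2)/13² = (-0.5148,-0.3432)
o2: d²=73 > ρ²=20 → inactive
o3: d²=8 ≤ ρ²=20; F_rep = 29·(-2,2)/8² = (-0.9062,0.9062)
F = F_att + ΣF_rep = (3.8290,2.8131)
Δp = p'−p = (0.4786,0.3516); α = Δx/Fx = (20707/43264) / (20707/5408) = 1/8
check: Δy/Fy = (15213/43264) / (15213/5408) = 1/8 ✓

α = 1/8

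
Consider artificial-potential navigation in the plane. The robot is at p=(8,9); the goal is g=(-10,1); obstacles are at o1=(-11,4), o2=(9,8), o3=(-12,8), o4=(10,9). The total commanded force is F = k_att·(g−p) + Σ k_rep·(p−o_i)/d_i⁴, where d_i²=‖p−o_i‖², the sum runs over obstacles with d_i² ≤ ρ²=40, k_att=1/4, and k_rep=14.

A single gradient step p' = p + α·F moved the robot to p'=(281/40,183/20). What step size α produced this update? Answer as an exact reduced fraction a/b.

α = 1/10

F_att = 1/4·(g−p) = 1/4·(-18,-8) = (-4.5000,-2.0000)
o1: d²=386 > ρ²=40 → inactive
o2: d²=2 ≤ ρ²=40; F_rep = 14·(-1,1)/2² = (-3.5000,3.5000)
o3: d²=401 > ρ²=40 → inactive
o4: d²=4 ≤ ρ²=40; F_rep = 14·(-2,0)/4² = (-1.7500,0.0000)
F = F_att + ΣF_rep = (-9.7500,1.5000)
Δp = p'−p = (-0.9750,0.1500); α = Δx/Fx = (-39/40) / (-39/4) = 1/10
check: Δy/Fy = (3/20) / (3/2) = 1/10 ✓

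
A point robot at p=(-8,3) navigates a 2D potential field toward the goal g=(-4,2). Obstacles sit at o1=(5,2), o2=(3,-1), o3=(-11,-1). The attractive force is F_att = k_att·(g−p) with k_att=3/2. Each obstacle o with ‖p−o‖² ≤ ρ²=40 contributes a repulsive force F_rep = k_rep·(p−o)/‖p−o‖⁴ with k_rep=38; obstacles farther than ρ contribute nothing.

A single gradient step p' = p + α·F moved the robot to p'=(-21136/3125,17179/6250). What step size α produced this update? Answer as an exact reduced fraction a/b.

F_att = 3/2·(g−p) = 3/2·(4,-1) = (6.0000,-1.5000)
o1: d²=170 > ρ²=40 → inactive
o2: d²=137 > ρ²=40 → inactive
o3: d²=25 ≤ ρ²=40; F_rep = 38·(3,4)/25² = (0.1824,0.2432)
F = F_att + ΣF_rep = (6.1824,-1.2568)
Δp = p'−p = (1.2365,-0.2514); α = Δx/Fx = (3864/3125) / (3864/625) = 1/5
check: Δy/Fy = (-1571/6250) / (-1571/1250) = 1/5 ✓

α = 1/5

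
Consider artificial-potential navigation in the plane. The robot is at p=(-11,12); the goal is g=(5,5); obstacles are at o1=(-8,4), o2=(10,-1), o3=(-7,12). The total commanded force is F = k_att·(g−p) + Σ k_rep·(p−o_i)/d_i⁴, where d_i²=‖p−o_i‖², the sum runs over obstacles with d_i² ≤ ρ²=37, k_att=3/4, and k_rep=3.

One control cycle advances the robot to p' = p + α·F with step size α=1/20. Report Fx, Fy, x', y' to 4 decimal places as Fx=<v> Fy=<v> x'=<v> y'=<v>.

Fx=11.9531 Fy=-5.2500 x'=-10.4023 y'=11.7375

F_att = 3/4·(g−p) = 3/4·(16,-7) = (12.0000,-5.2500)
o1: d²=73 > ρ²=37 → inactive
o2: d²=610 > ρ²=37 → inactive
o3: d²=16 ≤ ρ²=37; F_rep = 3·(-4,0)/16² = (-0.0469,0.0000)
F = F_att + ΣF_rep = (11.9531,-5.2500)
p' = p + 1/20·F = (-10.4023,11.7375)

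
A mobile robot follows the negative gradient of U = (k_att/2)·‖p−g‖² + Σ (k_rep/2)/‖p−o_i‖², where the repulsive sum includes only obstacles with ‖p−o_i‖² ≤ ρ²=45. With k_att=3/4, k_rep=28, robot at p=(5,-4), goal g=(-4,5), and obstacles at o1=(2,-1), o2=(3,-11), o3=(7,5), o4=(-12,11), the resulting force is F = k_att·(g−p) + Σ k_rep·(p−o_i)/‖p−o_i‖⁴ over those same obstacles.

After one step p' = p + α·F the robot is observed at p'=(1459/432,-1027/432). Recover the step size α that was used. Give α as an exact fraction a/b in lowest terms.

F_att = 3/4·(g−p) = 3/4·(-9,9) = (-6.7500,6.7500)
o1: d²=18 ≤ ρ²=45; F_rep = 28·(3,-3)/18² = (0.2593,-0.2593)
o2: d²=53 > ρ²=45 → inactive
o3: d²=85 > ρ²=45 → inactive
o4: d²=514 > ρ²=45 → inactive
F = F_att + ΣF_rep = (-6.4907,6.4907)
Δp = p'−p = (-1.6227,1.6227); α = Δx/Fx = (-701/432) / (-701/108) = 1/4
check: Δy/Fy = (701/432) / (701/108) = 1/4 ✓

α = 1/4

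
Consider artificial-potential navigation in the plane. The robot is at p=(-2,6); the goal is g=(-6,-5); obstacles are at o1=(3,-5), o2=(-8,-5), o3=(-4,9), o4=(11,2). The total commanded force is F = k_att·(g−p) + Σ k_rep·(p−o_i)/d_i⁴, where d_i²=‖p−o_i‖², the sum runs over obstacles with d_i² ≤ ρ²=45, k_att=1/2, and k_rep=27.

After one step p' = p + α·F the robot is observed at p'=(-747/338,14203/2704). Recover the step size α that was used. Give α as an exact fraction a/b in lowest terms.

F_att = 1/2·(g−p) = 1/2·(-4,-11) = (-2.0000,-5.5000)
o1: d²=146 > ρ²=45 → inactive
o2: d²=157 > ρ²=45 → inactive
o3: d²=13 ≤ ρ²=45; F_rep = 27·(2,-3)/13² = (0.3195,-0.4793)
o4: d²=185 > ρ²=45 → inactive
F = F_att + ΣF_rep = (-1.6805,-5.9793)
Δp = p'−p = (-0.2101,-0.7474); α = Δx/Fx = (-71/338) / (-284/169) = 1/8
check: Δy/Fy = (-2021/2704) / (-2021/338) = 1/8 ✓

α = 1/8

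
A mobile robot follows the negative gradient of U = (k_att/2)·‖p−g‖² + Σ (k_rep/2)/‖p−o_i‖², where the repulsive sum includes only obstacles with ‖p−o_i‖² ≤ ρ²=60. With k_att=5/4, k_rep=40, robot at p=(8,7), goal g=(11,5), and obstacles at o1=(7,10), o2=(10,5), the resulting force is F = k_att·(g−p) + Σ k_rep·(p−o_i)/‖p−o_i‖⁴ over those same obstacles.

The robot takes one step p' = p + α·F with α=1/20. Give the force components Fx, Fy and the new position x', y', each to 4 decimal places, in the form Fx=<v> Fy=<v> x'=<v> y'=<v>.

Fx=2.9000 Fy=-2.4500 x'=8.1450 y'=6.8775

F_att = 5/4·(g−p) = 5/4·(3,-2) = (3.7500,-2.5000)
o1: d²=10 ≤ ρ²=60; F_rep = 40·(1,-3)/10² = (0.4000,-1.2000)
o2: d²=8 ≤ ρ²=60; F_rep = 40·(-2,2)/8² = (-1.2500,1.2500)
F = F_att + ΣF_rep = (2.9000,-2.4500)
p' = p + 1/20·F = (8.1450,6.8775)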